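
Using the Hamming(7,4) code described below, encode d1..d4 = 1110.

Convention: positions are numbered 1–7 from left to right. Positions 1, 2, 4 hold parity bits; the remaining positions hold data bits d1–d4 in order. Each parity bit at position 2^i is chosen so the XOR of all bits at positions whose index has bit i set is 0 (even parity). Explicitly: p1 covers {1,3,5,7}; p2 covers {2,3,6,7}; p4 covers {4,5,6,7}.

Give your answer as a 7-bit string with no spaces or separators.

Place data at non-parity positions: p1 p2 1 p4 1 1 0
p1 (pos 1,3,5,7): XOR of data positions = 1⊕1⊕0 = 0
p2 (pos 2,3,6,7): XOR of data positions = 1⊕1⊕0 = 0
p4 (pos 4,5,6,7): XOR of data positions = 1⊕1⊕0 = 0
Codeword: 0010110

0010110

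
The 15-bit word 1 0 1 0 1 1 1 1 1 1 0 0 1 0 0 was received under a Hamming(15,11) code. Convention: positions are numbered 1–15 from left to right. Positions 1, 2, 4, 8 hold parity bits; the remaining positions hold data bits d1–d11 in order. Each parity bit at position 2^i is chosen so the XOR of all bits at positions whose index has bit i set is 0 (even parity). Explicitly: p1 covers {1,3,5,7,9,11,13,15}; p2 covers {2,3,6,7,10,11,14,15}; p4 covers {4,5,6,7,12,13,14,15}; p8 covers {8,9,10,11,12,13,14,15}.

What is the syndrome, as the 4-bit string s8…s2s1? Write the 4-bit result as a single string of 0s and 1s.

0000

s1 (pos 1,3,5,7,9,11,13,15): 1⊕1⊕1⊕1⊕1⊕0⊕1⊕0 = 0
s2 (pos 2,3,6,7,10,11,14,15): 0⊕1⊕1⊕1⊕1⊕0⊕0⊕0 = 0
s4 (pos 4,5,6,7,12,13,14,15): 0⊕1⊕1⊕1⊕0⊕1⊕0⊕0 = 0
s8 (pos 8,9,10,11,12,13,14,15): 1⊕1⊕1⊕0⊕0⊕1⊕0⊕0 = 0
Syndrome s8…s1 = 0000 → no error.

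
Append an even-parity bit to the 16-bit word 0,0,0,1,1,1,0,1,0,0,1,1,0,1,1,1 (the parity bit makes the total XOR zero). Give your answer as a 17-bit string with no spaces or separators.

00011101001101111

XOR of the 16 data bits: 0⊕0⊕0⊕1⊕1⊕1⊕0⊕1⊕0⊕0⊕1⊕1⊕0⊕1⊕1⊕1 = 1
Parity bit = 1 (so all 17 bits XOR to 0).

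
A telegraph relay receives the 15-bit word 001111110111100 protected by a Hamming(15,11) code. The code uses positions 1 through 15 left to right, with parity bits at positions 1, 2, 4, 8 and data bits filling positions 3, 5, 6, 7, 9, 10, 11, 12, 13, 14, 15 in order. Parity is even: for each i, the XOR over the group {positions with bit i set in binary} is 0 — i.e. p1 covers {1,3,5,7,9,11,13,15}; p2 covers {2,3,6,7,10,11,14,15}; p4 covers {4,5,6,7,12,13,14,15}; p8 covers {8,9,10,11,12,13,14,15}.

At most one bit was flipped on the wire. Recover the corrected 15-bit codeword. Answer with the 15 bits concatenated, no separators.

s1 (pos 1,3,5,7,9,11,13,15): 0⊕1⊕1⊕1⊕0⊕1⊕1⊕0 = 1
s2 (pos 2,3,6,7,10,11,14,15): 0⊕1⊕1⊕1⊕1⊕1⊕0⊕0 = 1
s4 (pos 4,5,6,7,12,13,14,15): 1⊕1⊕1⊕1⊕1⊕1⊕0⊕0 = 0
s8 (pos 8,9,10,11,12,13,14,15): 1⊕0⊕1⊕1⊕1⊕1⊕0⊕0 = 1
Syndrome s8…s1 = 1011 → error at position 11.
Flip position 11: 001111110111100 → 001111110101100

001111110101100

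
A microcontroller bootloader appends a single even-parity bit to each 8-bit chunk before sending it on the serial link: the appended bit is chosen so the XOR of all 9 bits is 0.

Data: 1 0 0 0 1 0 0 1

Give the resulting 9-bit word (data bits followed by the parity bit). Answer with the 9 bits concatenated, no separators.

XOR of the 8 data bits: 1⊕0⊕0⊕0⊕1⊕0⊕0⊕1 = 1
Parity bit = 1 (so all 9 bits XOR to 0).

100010011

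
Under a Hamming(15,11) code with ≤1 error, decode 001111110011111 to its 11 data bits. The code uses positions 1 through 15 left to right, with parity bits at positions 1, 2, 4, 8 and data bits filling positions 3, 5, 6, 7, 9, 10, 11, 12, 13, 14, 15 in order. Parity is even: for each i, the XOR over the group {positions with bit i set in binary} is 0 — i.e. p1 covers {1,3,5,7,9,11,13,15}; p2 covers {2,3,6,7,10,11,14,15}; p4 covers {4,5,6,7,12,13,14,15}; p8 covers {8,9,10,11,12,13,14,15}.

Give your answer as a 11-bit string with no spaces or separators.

s1 (pos 1,3,5,7,9,11,13,15): 0⊕1⊕1⊕1⊕0⊕1⊕1⊕1 = 0
s2 (pos 2,3,6,7,10,11,14,15): 0⊕1⊕1⊕1⊕0⊕1⊕1⊕1 = 0
s4 (pos 4,5,6,7,12,13,14,15): 1⊕1⊕1⊕1⊕1⊕1⊕1⊕1 = 0
s8 (pos 8,9,10,11,12,13,14,15): 1⊕0⊕0⊕1⊕1⊕1⊕1⊕1 = 0
Syndrome s8…s1 = 0000 → no error.
Read data bits from positions 3,5,6,7,9,10,11,12,13,14,15: 11110011111

11110011111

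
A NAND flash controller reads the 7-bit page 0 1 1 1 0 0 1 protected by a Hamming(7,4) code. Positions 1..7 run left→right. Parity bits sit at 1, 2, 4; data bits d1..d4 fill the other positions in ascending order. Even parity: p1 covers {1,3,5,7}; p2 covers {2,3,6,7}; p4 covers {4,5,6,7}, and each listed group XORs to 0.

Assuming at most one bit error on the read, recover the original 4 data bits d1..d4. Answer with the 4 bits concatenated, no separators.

1001

s1 (pos 1,3,5,7): 0⊕1⊕0⊕1 = 0
s2 (pos 2,3,6,7): 1⊕1⊕0⊕1 = 1
s4 (pos 4,5,6,7): 1⊕0⊕0⊕1 = 0
Syndrome s4…s1 = 010 → error at position 2.
Flip position 2: 0111001 → 0011001
Read data bits from positions 3,5,6,7: 1001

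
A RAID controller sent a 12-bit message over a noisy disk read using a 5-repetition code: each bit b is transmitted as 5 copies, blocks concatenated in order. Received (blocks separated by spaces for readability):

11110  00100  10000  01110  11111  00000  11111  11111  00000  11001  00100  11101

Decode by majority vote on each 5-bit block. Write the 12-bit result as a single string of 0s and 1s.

100110110101

Block 1 (11110): 4 ones → 1
Block 2 (00100): 1 one → 0
Block 3 (10000): 1 one → 0
Block 4 (01110): 3 ones → 1
Block 5 (11111): 5 ones → 1
Block 6 (00000): 0 ones → 0
Block 7 (11111): 5 ones → 1
Block 8 (11111): 5 ones → 1
Block 9 (00000): 0 ones → 0
Block 10 (11001): 3 ones → 1
Block 11 (00100): 1 one → 0
Block 12 (11101): 4 ones → 1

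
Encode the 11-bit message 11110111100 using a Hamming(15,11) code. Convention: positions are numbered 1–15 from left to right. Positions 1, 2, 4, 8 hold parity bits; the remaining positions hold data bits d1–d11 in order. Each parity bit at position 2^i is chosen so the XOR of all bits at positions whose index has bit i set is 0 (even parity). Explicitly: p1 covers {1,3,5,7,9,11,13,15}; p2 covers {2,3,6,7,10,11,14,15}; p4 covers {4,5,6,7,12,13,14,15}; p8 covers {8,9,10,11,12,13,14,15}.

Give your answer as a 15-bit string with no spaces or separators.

Place data at non-parity positions: p1 p2 1 p4 1 1 1 p8 0 1 1 1 1 0 0
p1 (pos 1,3,5,7,9,11,13,15): XOR of data positions = 1⊕1⊕1⊕0⊕1⊕1⊕0 = 1
p2 (pos 2,3,6,7,10,11,14,15): XOR of data positions = 1⊕1⊕1⊕1⊕1⊕0⊕0 = 1
p4 (pos 4,5,6,7,12,13,14,15): XOR of data positions = 1⊕1⊕1⊕1⊕1⊕0⊕0 = 1
p8 (pos 8,9,10,11,12,13,14,15): XOR of data positions = 0⊕1⊕1⊕1⊕1⊕0⊕0 = 0
Codeword: 111111100111100

111111100111100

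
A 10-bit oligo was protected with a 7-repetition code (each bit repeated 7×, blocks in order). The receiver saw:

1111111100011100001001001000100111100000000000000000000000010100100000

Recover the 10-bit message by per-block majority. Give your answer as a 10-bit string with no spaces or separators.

1100100000

Block 1 (1111111): 7 ones → 1
Block 2 (1000111): 4 ones → 1
Block 3 (0000100): 1 one → 0
Block 4 (1001000): 2 ones → 0
Block 5 (1001111): 5 ones → 1
Block 6 (0000000): 0 ones → 0
Block 7 (0000000): 0 ones → 0
Block 8 (0000000): 0 ones → 0
Block 9 (0001010): 2 ones → 0
Block 10 (0100000): 1 one → 0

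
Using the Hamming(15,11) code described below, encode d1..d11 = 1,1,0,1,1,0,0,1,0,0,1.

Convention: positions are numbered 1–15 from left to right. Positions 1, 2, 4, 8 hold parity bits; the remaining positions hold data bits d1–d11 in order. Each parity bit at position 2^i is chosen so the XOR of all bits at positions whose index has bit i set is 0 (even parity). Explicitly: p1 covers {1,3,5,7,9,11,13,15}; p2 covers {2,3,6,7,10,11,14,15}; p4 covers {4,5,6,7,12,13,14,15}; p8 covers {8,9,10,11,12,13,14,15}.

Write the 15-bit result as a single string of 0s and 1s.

Place data at non-parity positions: p1 p2 1 p4 1 0 1 p8 1 0 0 1 0 0 1
p1 (pos 1,3,5,7,9,11,13,15): XOR of data positions = 1⊕1⊕1⊕1⊕0⊕0⊕1 = 1
p2 (pos 2,3,6,7,10,11,14,15): XOR of data positions = 1⊕0⊕1⊕0⊕0⊕0⊕1 = 1
p4 (pos 4,5,6,7,12,13,14,15): XOR of data positions = 1⊕0⊕1⊕1⊕0⊕0⊕1 = 0
p8 (pos 8,9,10,11,12,13,14,15): XOR of data positions = 1⊕0⊕0⊕1⊕0⊕0⊕1 = 1
Codeword: 111010111001001

111010111001001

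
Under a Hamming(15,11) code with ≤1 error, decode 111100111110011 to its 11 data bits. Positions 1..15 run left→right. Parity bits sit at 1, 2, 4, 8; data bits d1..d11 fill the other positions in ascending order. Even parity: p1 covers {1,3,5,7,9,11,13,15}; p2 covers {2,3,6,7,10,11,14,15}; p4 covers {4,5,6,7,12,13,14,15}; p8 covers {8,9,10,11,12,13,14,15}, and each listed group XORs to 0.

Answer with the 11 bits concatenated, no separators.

10011110011

s1 (pos 1,3,5,7,9,11,13,15): 1⊕1⊕0⊕1⊕1⊕1⊕0⊕1 = 0
s2 (pos 2,3,6,7,10,11,14,15): 1⊕1⊕0⊕1⊕1⊕1⊕1⊕1 = 1
s4 (pos 4,5,6,7,12,13,14,15): 1⊕0⊕0⊕1⊕0⊕0⊕1⊕1 = 0
s8 (pos 8,9,10,11,12,13,14,15): 1⊕1⊕1⊕1⊕0⊕0⊕1⊕1 = 0
Syndrome s8…s1 = 0010 → error at position 2.
Flip position 2: 111100111110011 → 101100111110011
Read data bits from positions 3,5,6,7,9,10,11,12,13,14,15: 10011110011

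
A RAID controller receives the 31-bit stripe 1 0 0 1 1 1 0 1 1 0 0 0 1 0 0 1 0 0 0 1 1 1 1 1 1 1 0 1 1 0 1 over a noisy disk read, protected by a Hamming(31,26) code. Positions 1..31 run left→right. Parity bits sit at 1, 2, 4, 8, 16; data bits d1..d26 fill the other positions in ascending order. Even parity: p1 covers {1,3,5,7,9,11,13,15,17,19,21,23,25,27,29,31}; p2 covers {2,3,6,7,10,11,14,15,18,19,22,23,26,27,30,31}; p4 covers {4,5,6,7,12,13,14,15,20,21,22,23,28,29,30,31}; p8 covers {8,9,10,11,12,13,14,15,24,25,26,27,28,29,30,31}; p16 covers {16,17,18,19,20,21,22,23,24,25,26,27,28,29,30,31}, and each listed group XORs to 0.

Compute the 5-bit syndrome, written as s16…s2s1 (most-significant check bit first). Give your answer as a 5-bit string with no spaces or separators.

11111

s1 (pos 1,3,5,7,9,11,13,15,17,19,21,23,25,27,29,31): 1⊕0⊕1⊕0⊕1⊕0⊕1⊕0⊕0⊕0⊕1⊕1⊕1⊕0⊕1⊕1 = 1
s2 (pos 2,3,6,7,10,11,14,15,18,19,22,23,26,27,30,31): 0⊕0⊕1⊕0⊕0⊕0⊕0⊕0⊕0⊕0⊕1⊕1⊕1⊕0⊕0⊕1 = 1
s4 (pos 4,5,6,7,12,13,14,15,20,21,22,23,28,29,30,31): 1⊕1⊕1⊕0⊕0⊕1⊕0⊕0⊕1⊕1⊕1⊕1⊕1⊕1⊕0⊕1 = 1
s8 (pos 8,9,10,11,12,13,14,15,24,25,26,27,28,29,30,31): 1⊕1⊕0⊕0⊕0⊕1⊕0⊕0⊕1⊕1⊕1⊕0⊕1⊕1⊕0⊕1 = 1
s16 (pos 16,17,18,19,20,21,22,23,24,25,26,27,28,29,30,31): 1⊕0⊕0⊕0⊕1⊕1⊕1⊕1⊕1⊕1⊕1⊕0⊕1⊕1⊕0⊕1 = 1
Syndrome s16…s1 = 11111 → error at position 31.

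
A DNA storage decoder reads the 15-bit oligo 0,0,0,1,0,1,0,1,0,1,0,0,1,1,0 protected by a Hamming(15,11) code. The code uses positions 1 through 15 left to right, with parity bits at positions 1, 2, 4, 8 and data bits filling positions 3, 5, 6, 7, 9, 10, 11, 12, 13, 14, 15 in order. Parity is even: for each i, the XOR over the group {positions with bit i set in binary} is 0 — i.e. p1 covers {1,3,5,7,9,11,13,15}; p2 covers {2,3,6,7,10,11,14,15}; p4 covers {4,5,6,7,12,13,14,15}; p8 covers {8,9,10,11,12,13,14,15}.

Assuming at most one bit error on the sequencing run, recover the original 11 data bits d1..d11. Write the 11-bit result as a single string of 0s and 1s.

10100100110

s1 (pos 1,3,5,7,9,11,13,15): 0⊕0⊕0⊕0⊕0⊕0⊕1⊕0 = 1
s2 (pos 2,3,6,7,10,11,14,15): 0⊕0⊕1⊕0⊕1⊕0⊕1⊕0 = 1
s4 (pos 4,5,6,7,12,13,14,15): 1⊕0⊕1⊕0⊕0⊕1⊕1⊕0 = 0
s8 (pos 8,9,10,11,12,13,14,15): 1⊕0⊕1⊕0⊕0⊕1⊕1⊕0 = 0
Syndrome s8…s1 = 0011 → error at position 3.
Flip position 3: 000101010100110 → 001101010100110
Read data bits from positions 3,5,6,7,9,10,11,12,13,14,15: 10100100110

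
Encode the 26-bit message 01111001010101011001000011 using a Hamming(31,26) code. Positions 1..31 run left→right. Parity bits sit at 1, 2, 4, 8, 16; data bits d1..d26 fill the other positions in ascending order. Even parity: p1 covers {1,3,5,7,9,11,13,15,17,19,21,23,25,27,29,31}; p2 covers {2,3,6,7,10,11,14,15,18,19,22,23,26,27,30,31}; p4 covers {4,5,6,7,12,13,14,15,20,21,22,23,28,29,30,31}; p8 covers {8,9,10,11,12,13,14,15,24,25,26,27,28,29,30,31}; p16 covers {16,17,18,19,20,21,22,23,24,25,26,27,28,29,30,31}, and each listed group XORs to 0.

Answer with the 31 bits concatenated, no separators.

Place data at non-parity positions: p1 p2 0 p4 1 1 1 p8 1 0 0 1 0 1 0 p16 1 0 1 0 1 1 0 0 1 0 0 0 0 1 1
p1 (pos 1,3,5,7,9,11,13,15,17,19,21,23,25,27,29,31): XOR of data positions = 0⊕1⊕1⊕1⊕0⊕0⊕0⊕1⊕1⊕1⊕0⊕1⊕0⊕0⊕1 = 0
p2 (pos 2,3,6,7,10,11,14,15,18,19,22,23,26,27,30,31): XOR of data positions = 0⊕1⊕1⊕0⊕0⊕1⊕0⊕0⊕1⊕1⊕0⊕0⊕0⊕1⊕1 = 1
p4 (pos 4,5,6,7,12,13,14,15,20,21,22,23,28,29,30,31): XOR of data positions = 1⊕1⊕1⊕1⊕0⊕1⊕0⊕0⊕1⊕1⊕0⊕0⊕0⊕1⊕1 = 1
p8 (pos 8,9,10,11,12,13,14,15,24,25,26,27,28,29,30,31): XOR of data positions = 1⊕0⊕0⊕1⊕0⊕1⊕0⊕0⊕1⊕0⊕0⊕0⊕0⊕1⊕1 = 0
p16 (pos 16,17,18,19,20,21,22,23,24,25,26,27,28,29,30,31): XOR of data positions = 1⊕0⊕1⊕0⊕1⊕1⊕0⊕0⊕1⊕0⊕0⊕0⊕0⊕1⊕1 = 1
Codeword: 0101111010010101101011001000011

0101111010010101101011001000011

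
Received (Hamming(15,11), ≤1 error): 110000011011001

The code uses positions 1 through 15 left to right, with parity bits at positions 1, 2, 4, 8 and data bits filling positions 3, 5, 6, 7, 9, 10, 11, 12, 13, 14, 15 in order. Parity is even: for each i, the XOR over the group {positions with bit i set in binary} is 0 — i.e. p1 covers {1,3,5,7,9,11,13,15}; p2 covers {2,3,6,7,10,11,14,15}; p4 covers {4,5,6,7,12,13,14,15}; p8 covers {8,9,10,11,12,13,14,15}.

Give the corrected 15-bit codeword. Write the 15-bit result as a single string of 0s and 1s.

s1 (pos 1,3,5,7,9,11,13,15): 1⊕0⊕0⊕0⊕1⊕1⊕0⊕1 = 0
s2 (pos 2,3,6,7,10,11,14,15): 1⊕0⊕0⊕0⊕0⊕1⊕0⊕1 = 1
s4 (pos 4,5,6,7,12,13,14,15): 0⊕0⊕0⊕0⊕1⊕0⊕0⊕1 = 0
s8 (pos 8,9,10,11,12,13,14,15): 1⊕1⊕0⊕1⊕1⊕0⊕0⊕1 = 1
Syndrome s8…s1 = 1010 → error at position 10.
Flip position 10: 110000011011001 → 110000011111001

110000011111001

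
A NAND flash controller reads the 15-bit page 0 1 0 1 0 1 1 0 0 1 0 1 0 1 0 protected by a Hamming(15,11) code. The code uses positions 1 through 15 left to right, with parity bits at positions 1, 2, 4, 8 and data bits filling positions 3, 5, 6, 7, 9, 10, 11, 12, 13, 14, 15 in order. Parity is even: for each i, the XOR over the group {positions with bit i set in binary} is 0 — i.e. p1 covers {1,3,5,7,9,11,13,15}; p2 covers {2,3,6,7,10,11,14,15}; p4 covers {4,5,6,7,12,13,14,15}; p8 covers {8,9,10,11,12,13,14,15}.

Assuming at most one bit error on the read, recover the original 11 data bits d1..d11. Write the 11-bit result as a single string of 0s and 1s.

00110101011

s1 (pos 1,3,5,7,9,11,13,15): 0⊕0⊕0⊕1⊕0⊕0⊕0⊕0 = 1
s2 (pos 2,3,6,7,10,11,14,15): 1⊕0⊕1⊕1⊕1⊕0⊕1⊕0 = 1
s4 (pos 4,5,6,7,12,13,14,15): 1⊕0⊕1⊕1⊕1⊕0⊕1⊕0 = 1
s8 (pos 8,9,10,11,12,13,14,15): 0⊕0⊕1⊕0⊕1⊕0⊕1⊕0 = 1
Syndrome s8…s1 = 1111 → error at position 15.
Flip position 15: 010101100101010 → 010101100101011
Read data bits from positions 3,5,6,7,9,10,11,12,13,14,15: 00110101011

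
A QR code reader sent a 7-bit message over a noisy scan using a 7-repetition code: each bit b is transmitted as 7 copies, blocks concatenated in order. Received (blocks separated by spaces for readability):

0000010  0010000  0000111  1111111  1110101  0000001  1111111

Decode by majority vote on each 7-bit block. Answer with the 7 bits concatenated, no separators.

0001101

Block 1 (0000010): 1 one → 0
Block 2 (0010000): 1 one → 0
Block 3 (0000111): 3 ones → 0
Block 4 (1111111): 7 ones → 1
Block 5 (1110101): 5 ones → 1
Block 6 (0000001): 1 one → 0
Block 7 (1111111): 7 ones → 1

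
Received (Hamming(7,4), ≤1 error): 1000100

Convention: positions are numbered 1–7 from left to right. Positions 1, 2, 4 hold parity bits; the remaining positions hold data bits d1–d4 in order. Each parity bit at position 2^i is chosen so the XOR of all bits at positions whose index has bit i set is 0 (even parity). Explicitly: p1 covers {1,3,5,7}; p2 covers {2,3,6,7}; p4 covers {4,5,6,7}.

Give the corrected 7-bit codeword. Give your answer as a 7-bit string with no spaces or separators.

1001100

s1 (pos 1,3,5,7): 1⊕0⊕1⊕0 = 0
s2 (pos 2,3,6,7): 0⊕0⊕0⊕0 = 0
s4 (pos 4,5,6,7): 0⊕1⊕0⊕0 = 1
Syndrome s4…s1 = 100 → error at position 4.
Flip position 4: 1000100 → 1001100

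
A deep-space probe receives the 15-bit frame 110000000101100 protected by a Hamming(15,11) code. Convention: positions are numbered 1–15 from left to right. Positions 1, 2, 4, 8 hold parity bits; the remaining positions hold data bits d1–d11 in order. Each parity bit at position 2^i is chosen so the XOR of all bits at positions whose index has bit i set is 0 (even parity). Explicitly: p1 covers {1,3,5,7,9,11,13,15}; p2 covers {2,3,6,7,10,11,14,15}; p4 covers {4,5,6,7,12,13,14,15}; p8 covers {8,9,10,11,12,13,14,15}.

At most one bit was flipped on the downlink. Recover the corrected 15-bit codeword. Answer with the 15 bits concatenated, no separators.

110000010101100

s1 (pos 1,3,5,7,9,11,13,15): 1⊕0⊕0⊕0⊕0⊕0⊕1⊕0 = 0
s2 (pos 2,3,6,7,10,11,14,15): 1⊕0⊕0⊕0⊕1⊕0⊕0⊕0 = 0
s4 (pos 4,5,6,7,12,13,14,15): 0⊕0⊕0⊕0⊕1⊕1⊕0⊕0 = 0
s8 (pos 8,9,10,11,12,13,14,15): 0⊕0⊕1⊕0⊕1⊕1⊕0⊕0 = 1
Syndrome s8…s1 = 1000 → error at position 8.
Flip position 8: 110000000101100 → 110000010101100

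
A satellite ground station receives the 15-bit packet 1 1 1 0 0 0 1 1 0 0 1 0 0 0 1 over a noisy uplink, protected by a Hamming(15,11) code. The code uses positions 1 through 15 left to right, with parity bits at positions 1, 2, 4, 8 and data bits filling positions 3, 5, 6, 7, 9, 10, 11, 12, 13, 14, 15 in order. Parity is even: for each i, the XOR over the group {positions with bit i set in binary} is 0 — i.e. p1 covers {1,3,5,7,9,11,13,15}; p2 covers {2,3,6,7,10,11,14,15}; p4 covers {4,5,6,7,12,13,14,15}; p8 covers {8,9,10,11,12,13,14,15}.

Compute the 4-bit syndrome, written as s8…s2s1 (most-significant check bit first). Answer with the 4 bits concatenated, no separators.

s1 (pos 1,3,5,7,9,11,13,15): 1⊕1⊕0⊕1⊕0⊕1⊕0⊕1 = 1
s2 (pos 2,3,6,7,10,11,14,15): 1⊕1⊕0⊕1⊕0⊕1⊕0⊕1 = 1
s4 (pos 4,5,6,7,12,13,14,15): 0⊕0⊕0⊕1⊕0⊕0⊕0⊕1 = 0
s8 (pos 8,9,10,11,12,13,14,15): 1⊕0⊕0⊕1⊕0⊕0⊕0⊕1 = 1
Syndrome s8…s1 = 1011 → error at position 11.

1011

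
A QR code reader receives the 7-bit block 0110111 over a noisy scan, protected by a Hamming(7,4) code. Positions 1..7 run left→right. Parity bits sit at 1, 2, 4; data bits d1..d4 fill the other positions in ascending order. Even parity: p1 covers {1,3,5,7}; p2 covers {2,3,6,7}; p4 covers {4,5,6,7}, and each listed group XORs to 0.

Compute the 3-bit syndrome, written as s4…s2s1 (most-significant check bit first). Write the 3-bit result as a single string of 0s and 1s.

101

s1 (pos 1,3,5,7): 0⊕1⊕1⊕1 = 1
s2 (pos 2,3,6,7): 1⊕1⊕1⊕1 = 0
s4 (pos 4,5,6,7): 0⊕1⊕1⊕1 = 1
Syndrome s4…s1 = 101 → error at position 5.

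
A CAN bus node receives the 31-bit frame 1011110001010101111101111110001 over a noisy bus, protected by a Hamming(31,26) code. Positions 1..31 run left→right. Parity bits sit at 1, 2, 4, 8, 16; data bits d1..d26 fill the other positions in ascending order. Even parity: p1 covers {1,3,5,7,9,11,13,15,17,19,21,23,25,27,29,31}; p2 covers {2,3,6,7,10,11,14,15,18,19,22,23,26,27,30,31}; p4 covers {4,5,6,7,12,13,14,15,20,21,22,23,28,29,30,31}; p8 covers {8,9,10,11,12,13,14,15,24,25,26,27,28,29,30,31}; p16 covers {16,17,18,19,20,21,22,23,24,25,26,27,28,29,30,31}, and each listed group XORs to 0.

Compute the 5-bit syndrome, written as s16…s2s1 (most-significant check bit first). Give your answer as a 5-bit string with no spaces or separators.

00111

s1 (pos 1,3,5,7,9,11,13,15,17,19,21,23,25,27,29,31): 1⊕1⊕1⊕0⊕0⊕0⊕0⊕0⊕1⊕1⊕0⊕1⊕1⊕1⊕0⊕1 = 1
s2 (pos 2,3,6,7,10,11,14,15,18,19,22,23,26,27,30,31): 0⊕1⊕1⊕0⊕1⊕0⊕1⊕0⊕1⊕1⊕1⊕1⊕1⊕1⊕0⊕1 = 1
s4 (pos 4,5,6,7,12,13,14,15,20,21,22,23,28,29,30,31): 1⊕1⊕1⊕0⊕1⊕0⊕1⊕0⊕1⊕0⊕1⊕1⊕0⊕0⊕0⊕1 = 1
s8 (pos 8,9,10,11,12,13,14,15,24,25,26,27,28,29,30,31): 0⊕0⊕1⊕0⊕1⊕0⊕1⊕0⊕1⊕1⊕1⊕1⊕0⊕0⊕0⊕1 = 0
s16 (pos 16,17,18,19,20,21,22,23,24,25,26,27,28,29,30,31): 1⊕1⊕1⊕1⊕1⊕0⊕1⊕1⊕1⊕1⊕1⊕1⊕0⊕0⊕0⊕1 = 0
Syndrome s16…s1 = 00111 → error at position 7.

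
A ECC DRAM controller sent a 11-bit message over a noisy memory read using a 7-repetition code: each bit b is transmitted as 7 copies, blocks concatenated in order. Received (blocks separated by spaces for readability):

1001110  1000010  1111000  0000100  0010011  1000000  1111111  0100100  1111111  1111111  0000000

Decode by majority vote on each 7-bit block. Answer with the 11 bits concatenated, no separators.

10100010110

Block 1 (1001110): 4 ones → 1
Block 2 (1000010): 2 ones → 0
Block 3 (1111000): 4 ones → 1
Block 4 (0000100): 1 one → 0
Block 5 (0010011): 3 ones → 0
Block 6 (1000000): 1 one → 0
Block 7 (1111111): 7 ones → 1
Block 8 (0100100): 2 ones → 0
Block 9 (1111111): 7 ones → 1
Block 10 (1111111): 7 ones → 1
Block 11 (0000000): 0 ones → 0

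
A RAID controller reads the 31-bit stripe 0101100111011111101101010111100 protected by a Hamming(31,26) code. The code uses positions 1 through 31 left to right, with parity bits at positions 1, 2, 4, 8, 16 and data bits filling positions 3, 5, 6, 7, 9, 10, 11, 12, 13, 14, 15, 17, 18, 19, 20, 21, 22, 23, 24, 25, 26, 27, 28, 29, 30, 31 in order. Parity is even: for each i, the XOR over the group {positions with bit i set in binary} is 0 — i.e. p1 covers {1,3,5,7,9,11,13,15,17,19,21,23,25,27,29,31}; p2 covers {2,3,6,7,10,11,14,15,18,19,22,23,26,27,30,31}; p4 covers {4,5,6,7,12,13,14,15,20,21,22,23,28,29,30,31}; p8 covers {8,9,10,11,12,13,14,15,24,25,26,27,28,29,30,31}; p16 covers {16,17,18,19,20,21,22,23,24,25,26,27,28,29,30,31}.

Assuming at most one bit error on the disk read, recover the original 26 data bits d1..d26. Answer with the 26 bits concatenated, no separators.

01001101111101101010111100

s1 (pos 1,3,5,7,9,11,13,15,17,19,21,23,25,27,29,31): 0⊕0⊕1⊕0⊕1⊕0⊕1⊕1⊕1⊕1⊕0⊕0⊕0⊕1⊕1⊕0 = 0
s2 (pos 2,3,6,7,10,11,14,15,18,19,22,23,26,27,30,31): 1⊕0⊕0⊕0⊕1⊕0⊕1⊕1⊕0⊕1⊕1⊕0⊕1⊕1⊕0⊕0 = 0
s4 (pos 4,5,6,7,12,13,14,15,20,21,22,23,28,29,30,31): 1⊕1⊕0⊕0⊕1⊕1⊕1⊕1⊕1⊕0⊕1⊕0⊕1⊕1⊕0⊕0 = 0
s8 (pos 8,9,10,11,12,13,14,15,24,25,26,27,28,29,30,31): 1⊕1⊕1⊕0⊕1⊕1⊕1⊕1⊕1⊕0⊕1⊕1⊕1⊕1⊕0⊕0 = 0
s16 (pos 16,17,18,19,20,21,22,23,24,25,26,27,28,29,30,31): 1⊕1⊕0⊕1⊕1⊕0⊕1⊕0⊕1⊕0⊕1⊕1⊕1⊕1⊕0⊕0 = 0
Syndrome s16…s1 = 00000 → no error.
Read data bits from positions 3,5,6,7,9,10,11,12,13,14,15,17,18,19,20,21,22,23,24,25,26,27,28,29,30,31: 01001101111101101010111100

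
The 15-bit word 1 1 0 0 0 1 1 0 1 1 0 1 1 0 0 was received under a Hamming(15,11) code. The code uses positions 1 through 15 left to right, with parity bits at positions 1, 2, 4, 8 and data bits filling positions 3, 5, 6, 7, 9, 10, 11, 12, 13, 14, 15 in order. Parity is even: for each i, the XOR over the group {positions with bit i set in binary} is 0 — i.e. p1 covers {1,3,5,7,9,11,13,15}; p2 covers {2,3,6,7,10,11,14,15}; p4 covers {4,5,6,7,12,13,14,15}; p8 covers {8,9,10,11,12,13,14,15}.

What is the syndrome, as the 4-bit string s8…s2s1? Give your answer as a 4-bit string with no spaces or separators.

0000

s1 (pos 1,3,5,7,9,11,13,15): 1⊕0⊕0⊕1⊕1⊕0⊕1⊕0 = 0
s2 (pos 2,3,6,7,10,11,14,15): 1⊕0⊕1⊕1⊕1⊕0⊕0⊕0 = 0
s4 (pos 4,5,6,7,12,13,14,15): 0⊕0⊕1⊕1⊕1⊕1⊕0⊕0 = 0
s8 (pos 8,9,10,11,12,13,14,15): 0⊕1⊕1⊕0⊕1⊕1⊕0⊕0 = 0
Syndrome s8…s1 = 0000 → no error.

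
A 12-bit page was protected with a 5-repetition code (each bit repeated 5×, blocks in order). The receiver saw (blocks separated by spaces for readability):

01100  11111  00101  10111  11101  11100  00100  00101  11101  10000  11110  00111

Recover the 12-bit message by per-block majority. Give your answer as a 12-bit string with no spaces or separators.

010111001011

Block 1 (01100): 2 ones → 0
Block 2 (11111): 5 ones → 1
Block 3 (00101): 2 ones → 0
Block 4 (10111): 4 ones → 1
Block 5 (11101): 4 ones → 1
Block 6 (11100): 3 ones → 1
Block 7 (00100): 1 one → 0
Block 8 (00101): 2 ones → 0
Block 9 (11101): 4 ones → 1
Block 10 (10000): 1 one → 0
Block 11 (11110): 4 ones → 1
Block 12 (00111): 3 ones → 1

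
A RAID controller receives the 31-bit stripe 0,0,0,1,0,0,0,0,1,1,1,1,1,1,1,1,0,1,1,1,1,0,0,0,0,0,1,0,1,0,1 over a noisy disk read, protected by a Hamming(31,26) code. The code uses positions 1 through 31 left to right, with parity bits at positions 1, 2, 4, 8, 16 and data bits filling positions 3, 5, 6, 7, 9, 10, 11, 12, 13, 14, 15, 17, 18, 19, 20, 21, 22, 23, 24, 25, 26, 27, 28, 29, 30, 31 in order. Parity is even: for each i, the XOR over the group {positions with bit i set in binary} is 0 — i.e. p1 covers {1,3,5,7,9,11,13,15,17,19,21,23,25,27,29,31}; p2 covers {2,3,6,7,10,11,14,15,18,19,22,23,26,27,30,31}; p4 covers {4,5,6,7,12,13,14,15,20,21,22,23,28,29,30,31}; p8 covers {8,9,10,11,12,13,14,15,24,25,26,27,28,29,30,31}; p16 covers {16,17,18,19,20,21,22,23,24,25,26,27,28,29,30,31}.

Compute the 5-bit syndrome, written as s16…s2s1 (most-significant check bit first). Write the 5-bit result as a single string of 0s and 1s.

s1 (pos 1,3,5,7,9,11,13,15,17,19,21,23,25,27,29,31): 0⊕0⊕0⊕0⊕1⊕1⊕1⊕1⊕0⊕1⊕1⊕0⊕0⊕1⊕1⊕1 = 1
s2 (pos 2,3,6,7,10,11,14,15,18,19,22,23,26,27,30,31): 0⊕0⊕0⊕0⊕1⊕1⊕1⊕1⊕1⊕1⊕0⊕0⊕0⊕1⊕0⊕1 = 0
s4 (pos 4,5,6,7,12,13,14,15,20,21,22,23,28,29,30,31): 1⊕0⊕0⊕0⊕1⊕1⊕1⊕1⊕1⊕1⊕0⊕0⊕0⊕1⊕0⊕1 = 1
s8 (pos 8,9,10,11,12,13,14,15,24,25,26,27,28,29,30,31): 0⊕1⊕1⊕1⊕1⊕1⊕1⊕1⊕0⊕0⊕0⊕1⊕0⊕1⊕0⊕1 = 0
s16 (pos 16,17,18,19,20,21,22,23,24,25,26,27,28,29,30,31): 1⊕0⊕1⊕1⊕1⊕1⊕0⊕0⊕0⊕0⊕0⊕1⊕0⊕1⊕0⊕1 = 0
Syndrome s16…s1 = 00101 → error at position 5.

00101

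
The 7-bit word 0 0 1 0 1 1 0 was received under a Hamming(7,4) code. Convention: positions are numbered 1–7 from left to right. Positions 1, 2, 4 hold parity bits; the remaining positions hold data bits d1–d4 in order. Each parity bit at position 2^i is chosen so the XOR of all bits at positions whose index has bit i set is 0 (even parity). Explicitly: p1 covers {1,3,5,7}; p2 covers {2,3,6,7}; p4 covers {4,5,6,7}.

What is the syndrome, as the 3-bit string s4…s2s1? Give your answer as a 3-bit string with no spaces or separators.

000

s1 (pos 1,3,5,7): 0⊕1⊕1⊕0 = 0
s2 (pos 2,3,6,7): 0⊕1⊕1⊕0 = 0
s4 (pos 4,5,6,7): 0⊕1⊕1⊕0 = 0
Syndrome s4…s1 = 000 → no error.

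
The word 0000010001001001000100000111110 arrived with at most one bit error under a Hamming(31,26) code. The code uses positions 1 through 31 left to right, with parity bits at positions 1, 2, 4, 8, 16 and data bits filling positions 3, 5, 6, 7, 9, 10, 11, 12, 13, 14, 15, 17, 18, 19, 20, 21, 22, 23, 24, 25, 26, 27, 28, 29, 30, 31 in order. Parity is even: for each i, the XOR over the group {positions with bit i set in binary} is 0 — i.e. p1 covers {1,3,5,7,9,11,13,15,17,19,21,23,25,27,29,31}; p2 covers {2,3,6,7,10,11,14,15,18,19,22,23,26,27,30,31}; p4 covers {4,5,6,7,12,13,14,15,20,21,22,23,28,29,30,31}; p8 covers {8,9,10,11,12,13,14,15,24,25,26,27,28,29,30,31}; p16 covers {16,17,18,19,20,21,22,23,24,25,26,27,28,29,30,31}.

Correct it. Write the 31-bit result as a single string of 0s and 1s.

s1 (pos 1,3,5,7,9,11,13,15,17,19,21,23,25,27,29,31): 0⊕0⊕0⊕0⊕0⊕0⊕1⊕0⊕0⊕0⊕0⊕0⊕0⊕1⊕1⊕0 = 1
s2 (pos 2,3,6,7,10,11,14,15,18,19,22,23,26,27,30,31): 0⊕0⊕1⊕0⊕1⊕0⊕0⊕0⊕0⊕0⊕0⊕0⊕1⊕1⊕1⊕0 = 1
s4 (pos 4,5,6,7,12,13,14,15,20,21,22,23,28,29,30,31): 0⊕0⊕1⊕0⊕0⊕1⊕0⊕0⊕1⊕0⊕0⊕0⊕1⊕1⊕1⊕0 = 0
s8 (pos 8,9,10,11,12,13,14,15,24,25,26,27,28,29,30,31): 0⊕0⊕1⊕0⊕0⊕1⊕0⊕0⊕0⊕0⊕1⊕1⊕1⊕1⊕1⊕0 = 1
s16 (pos 16,17,18,19,20,21,22,23,24,25,26,27,28,29,30,31): 1⊕0⊕0⊕0⊕1⊕0⊕0⊕0⊕0⊕0⊕1⊕1⊕1⊕1⊕1⊕0 = 1
Syndrome s16…s1 = 11011 → error at position 27.
Flip position 27: 0000010001001001000100000111110 → 0000010001001001000100000101110

0000010001001001000100000101110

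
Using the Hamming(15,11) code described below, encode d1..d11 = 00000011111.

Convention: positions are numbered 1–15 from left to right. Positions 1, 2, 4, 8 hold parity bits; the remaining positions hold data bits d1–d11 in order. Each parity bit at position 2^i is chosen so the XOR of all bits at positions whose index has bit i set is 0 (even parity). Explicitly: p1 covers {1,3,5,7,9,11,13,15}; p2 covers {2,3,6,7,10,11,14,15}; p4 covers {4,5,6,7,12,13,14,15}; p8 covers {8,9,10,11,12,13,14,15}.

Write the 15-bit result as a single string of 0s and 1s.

Place data at non-parity positions: p1 p2 0 p4 0 0 0 p8 0 0 1 1 1 1 1
p1 (pos 1,3,5,7,9,11,13,15): XOR of data positions = 0⊕0⊕0⊕0⊕1⊕1⊕1 = 1
p2 (pos 2,3,6,7,10,11,14,15): XOR of data positions = 0⊕0⊕0⊕0⊕1⊕1⊕1 = 1
p4 (pos 4,5,6,7,12,13,14,15): XOR of data positions = 0⊕0⊕0⊕1⊕1⊕1⊕1 = 0
p8 (pos 8,9,10,11,12,13,14,15): XOR of data positions = 0⊕0⊕1⊕1⊕1⊕1⊕1 = 1
Codeword: 110000010011111

110000010011111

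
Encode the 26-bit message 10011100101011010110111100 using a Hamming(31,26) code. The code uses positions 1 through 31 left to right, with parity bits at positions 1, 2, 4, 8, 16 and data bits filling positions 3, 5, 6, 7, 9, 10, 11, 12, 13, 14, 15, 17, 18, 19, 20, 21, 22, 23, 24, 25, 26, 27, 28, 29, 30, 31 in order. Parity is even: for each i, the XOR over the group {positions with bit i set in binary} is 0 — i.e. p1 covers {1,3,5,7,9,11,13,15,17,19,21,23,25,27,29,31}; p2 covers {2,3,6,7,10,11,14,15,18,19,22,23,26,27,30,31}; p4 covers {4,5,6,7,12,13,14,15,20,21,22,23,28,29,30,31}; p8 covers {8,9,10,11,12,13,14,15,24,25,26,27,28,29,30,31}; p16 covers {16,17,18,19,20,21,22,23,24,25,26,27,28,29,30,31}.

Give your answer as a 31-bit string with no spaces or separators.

Place data at non-parity positions: p1 p2 1 p4 0 0 1 p8 1 1 0 0 1 0 1 p16 0 1 1 0 1 0 1 1 0 1 1 1 1 0 0
p1 (pos 1,3,5,7,9,11,13,15,17,19,21,23,25,27,29,31): XOR of data positions = 1⊕0⊕1⊕1⊕0⊕1⊕1⊕0⊕1⊕1⊕1⊕0⊕1⊕1⊕0 = 0
p2 (pos 2,3,6,7,10,11,14,15,18,19,22,23,26,27,30,31): XOR of data positions = 1⊕0⊕1⊕1⊕0⊕0⊕1⊕1⊕1⊕0⊕1⊕1⊕1⊕0⊕0 = 1
p4 (pos 4,5,6,7,12,13,14,15,20,21,22,23,28,29,30,31): XOR of data positions = 0⊕0⊕1⊕0⊕1⊕0⊕1⊕0⊕1⊕0⊕1⊕1⊕1⊕0⊕0 = 1
p8 (pos 8,9,10,11,12,13,14,15,24,25,26,27,28,29,30,31): XOR of data positions = 1⊕1⊕0⊕0⊕1⊕0⊕1⊕1⊕0⊕1⊕1⊕1⊕1⊕0⊕0 = 1
p16 (pos 16,17,18,19,20,21,22,23,24,25,26,27,28,29,30,31): XOR of data positions = 0⊕1⊕1⊕0⊕1⊕0⊕1⊕1⊕0⊕1⊕1⊕1⊕1⊕0⊕0 = 1
Codeword: 0111001111001011011010110111100

0111001111001011011010110111100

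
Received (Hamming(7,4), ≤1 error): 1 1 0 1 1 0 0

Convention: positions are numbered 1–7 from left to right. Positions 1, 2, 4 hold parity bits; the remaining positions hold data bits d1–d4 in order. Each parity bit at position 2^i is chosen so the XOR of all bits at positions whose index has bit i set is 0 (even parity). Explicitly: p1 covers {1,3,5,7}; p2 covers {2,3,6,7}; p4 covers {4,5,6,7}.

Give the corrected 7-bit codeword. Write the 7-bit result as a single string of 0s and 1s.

1001100

s1 (pos 1,3,5,7): 1⊕0⊕1⊕0 = 0
s2 (pos 2,3,6,7): 1⊕0⊕0⊕0 = 1
s4 (pos 4,5,6,7): 1⊕1⊕0⊕0 = 0
Syndrome s4…s1 = 010 → error at position 2.
Flip position 2: 1101100 → 1001100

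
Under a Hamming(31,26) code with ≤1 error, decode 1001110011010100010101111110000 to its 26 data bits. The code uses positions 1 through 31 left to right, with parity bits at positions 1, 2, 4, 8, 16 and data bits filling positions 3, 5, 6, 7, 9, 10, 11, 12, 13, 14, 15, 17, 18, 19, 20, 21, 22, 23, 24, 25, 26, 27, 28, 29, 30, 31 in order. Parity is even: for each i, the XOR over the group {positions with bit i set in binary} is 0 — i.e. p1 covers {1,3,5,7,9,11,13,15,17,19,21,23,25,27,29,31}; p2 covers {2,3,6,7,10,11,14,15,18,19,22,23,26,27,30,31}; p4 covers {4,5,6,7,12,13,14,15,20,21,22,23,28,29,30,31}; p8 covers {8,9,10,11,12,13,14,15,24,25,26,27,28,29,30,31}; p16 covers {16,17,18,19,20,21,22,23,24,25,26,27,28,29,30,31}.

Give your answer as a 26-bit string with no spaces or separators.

s1 (pos 1,3,5,7,9,11,13,15,17,19,21,23,25,27,29,31): 1⊕0⊕1⊕0⊕1⊕0⊕0⊕0⊕0⊕0⊕0⊕1⊕1⊕1⊕0⊕0 = 0
s2 (pos 2,3,6,7,10,11,14,15,18,19,22,23,26,27,30,31): 0⊕0⊕1⊕0⊕1⊕0⊕1⊕0⊕1⊕0⊕1⊕1⊕1⊕1⊕0⊕0 = 0
s4 (pos 4,5,6,7,12,13,14,15,20,21,22,23,28,29,30,31): 1⊕1⊕1⊕0⊕1⊕0⊕1⊕0⊕1⊕0⊕1⊕1⊕0⊕0⊕0⊕0 = 0
s8 (pos 8,9,10,11,12,13,14,15,24,25,26,27,28,29,30,31): 0⊕1⊕1⊕0⊕1⊕0⊕1⊕0⊕1⊕1⊕1⊕1⊕0⊕0⊕0⊕0 = 0
s16 (pos 16,17,18,19,20,21,22,23,24,25,26,27,28,29,30,31): 0⊕0⊕1⊕0⊕1⊕0⊕1⊕1⊕1⊕1⊕1⊕1⊕0⊕0⊕0⊕0 = 0
Syndrome s16…s1 = 00000 → no error.
Read data bits from positions 3,5,6,7,9,10,11,12,13,14,15,17,18,19,20,21,22,23,24,25,26,27,28,29,30,31: 01101101010010101111110000

01101101010010101111110000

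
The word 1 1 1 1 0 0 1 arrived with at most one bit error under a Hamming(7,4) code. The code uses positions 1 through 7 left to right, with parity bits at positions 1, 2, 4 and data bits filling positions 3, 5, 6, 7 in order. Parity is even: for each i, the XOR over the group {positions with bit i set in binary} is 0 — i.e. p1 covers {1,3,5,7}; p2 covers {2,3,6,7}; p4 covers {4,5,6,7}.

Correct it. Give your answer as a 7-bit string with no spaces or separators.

1101001

s1 (pos 1,3,5,7): 1⊕1⊕0⊕1 = 1
s2 (pos 2,3,6,7): 1⊕1⊕0⊕1 = 1
s4 (pos 4,5,6,7): 1⊕0⊕0⊕1 = 0
Syndrome s4…s1 = 011 → error at position 3.
Flip position 3: 1111001 → 1101001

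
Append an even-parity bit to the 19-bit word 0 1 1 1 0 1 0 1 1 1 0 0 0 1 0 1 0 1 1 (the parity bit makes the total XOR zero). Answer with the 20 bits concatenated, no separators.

XOR of the 19 data bits: 0⊕1⊕1⊕1⊕0⊕1⊕0⊕1⊕1⊕1⊕0⊕0⊕0⊕1⊕0⊕1⊕0⊕1⊕1 = 1
Parity bit = 1 (so all 20 bits XOR to 0).

01110101110001010111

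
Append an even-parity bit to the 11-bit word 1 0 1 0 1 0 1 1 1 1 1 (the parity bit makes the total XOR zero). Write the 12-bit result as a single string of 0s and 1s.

XOR of the 11 data bits: 1⊕0⊕1⊕0⊕1⊕0⊕1⊕1⊕1⊕1⊕1 = 0
Parity bit = 0 (so all 12 bits XOR to 0).

101010111110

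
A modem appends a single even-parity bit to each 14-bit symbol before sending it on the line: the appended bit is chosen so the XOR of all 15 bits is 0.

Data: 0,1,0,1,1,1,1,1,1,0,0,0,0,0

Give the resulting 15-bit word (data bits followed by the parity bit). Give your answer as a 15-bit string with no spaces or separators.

XOR of the 14 data bits: 0⊕1⊕0⊕1⊕1⊕1⊕1⊕1⊕1⊕0⊕0⊕0⊕0⊕0 = 1
Parity bit = 1 (so all 15 bits XOR to 0).

010111111000001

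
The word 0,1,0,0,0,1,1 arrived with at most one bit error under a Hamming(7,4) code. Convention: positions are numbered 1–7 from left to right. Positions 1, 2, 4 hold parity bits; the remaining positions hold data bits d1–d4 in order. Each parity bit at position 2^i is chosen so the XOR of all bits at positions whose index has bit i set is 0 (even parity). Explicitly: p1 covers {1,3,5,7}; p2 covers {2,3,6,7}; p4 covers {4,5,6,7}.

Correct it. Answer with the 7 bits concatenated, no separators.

0110011

s1 (pos 1,3,5,7): 0⊕0⊕0⊕1 = 1
s2 (pos 2,3,6,7): 1⊕0⊕1⊕1 = 1
s4 (pos 4,5,6,7): 0⊕0⊕1⊕1 = 0
Syndrome s4…s1 = 011 → error at position 3.
Flip position 3: 0100011 → 0110011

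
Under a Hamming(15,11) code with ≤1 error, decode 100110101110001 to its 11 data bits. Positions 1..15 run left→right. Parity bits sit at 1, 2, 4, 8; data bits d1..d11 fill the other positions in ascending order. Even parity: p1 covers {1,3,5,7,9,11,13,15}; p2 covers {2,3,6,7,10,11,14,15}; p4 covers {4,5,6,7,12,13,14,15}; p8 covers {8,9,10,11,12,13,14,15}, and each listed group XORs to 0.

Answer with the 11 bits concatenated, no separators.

s1 (pos 1,3,5,7,9,11,13,15): 1⊕0⊕1⊕1⊕1⊕1⊕0⊕1 = 0
s2 (pos 2,3,6,7,10,11,14,15): 0⊕0⊕0⊕1⊕1⊕1⊕0⊕1 = 0
s4 (pos 4,5,6,7,12,13,14,15): 1⊕1⊕0⊕1⊕0⊕0⊕0⊕1 = 0
s8 (pos 8,9,10,11,12,13,14,15): 0⊕1⊕1⊕1⊕0⊕0⊕0⊕1 = 0
Syndrome s8…s1 = 0000 → no error.
Read data bits from positions 3,5,6,7,9,10,11,12,13,14,15: 01011110001

01011110001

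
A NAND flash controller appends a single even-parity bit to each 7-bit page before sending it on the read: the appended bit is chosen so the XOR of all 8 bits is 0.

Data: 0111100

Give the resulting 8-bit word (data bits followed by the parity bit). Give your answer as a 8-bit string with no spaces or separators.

01111000

XOR of the 7 data bits: 0⊕1⊕1⊕1⊕1⊕0⊕0 = 0
Parity bit = 0 (so all 8 bits XOR to 0).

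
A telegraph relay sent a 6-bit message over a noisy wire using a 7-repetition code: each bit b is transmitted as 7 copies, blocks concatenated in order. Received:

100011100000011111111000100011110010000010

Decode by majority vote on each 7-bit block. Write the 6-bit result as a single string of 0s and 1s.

101010

Block 1 (1000111): 4 ones → 1
Block 2 (0000001): 1 one → 0
Block 3 (1111111): 7 ones → 1
Block 4 (0001000): 1 one → 0
Block 5 (1111001): 5 ones → 1
Block 6 (0000010): 1 one → 0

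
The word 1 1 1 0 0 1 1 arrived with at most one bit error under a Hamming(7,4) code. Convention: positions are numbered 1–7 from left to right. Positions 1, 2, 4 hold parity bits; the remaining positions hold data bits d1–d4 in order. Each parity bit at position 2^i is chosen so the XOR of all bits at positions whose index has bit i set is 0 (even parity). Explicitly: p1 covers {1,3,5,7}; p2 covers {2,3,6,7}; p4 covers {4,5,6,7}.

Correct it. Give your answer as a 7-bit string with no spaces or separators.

0110011

s1 (pos 1,3,5,7): 1⊕1⊕0⊕1 = 1
s2 (pos 2,3,6,7): 1⊕1⊕1⊕1 = 0
s4 (pos 4,5,6,7): 0⊕0⊕1⊕1 = 0
Syndrome s4…s1 = 001 → error at position 1.
Flip position 1: 1110011 → 0110011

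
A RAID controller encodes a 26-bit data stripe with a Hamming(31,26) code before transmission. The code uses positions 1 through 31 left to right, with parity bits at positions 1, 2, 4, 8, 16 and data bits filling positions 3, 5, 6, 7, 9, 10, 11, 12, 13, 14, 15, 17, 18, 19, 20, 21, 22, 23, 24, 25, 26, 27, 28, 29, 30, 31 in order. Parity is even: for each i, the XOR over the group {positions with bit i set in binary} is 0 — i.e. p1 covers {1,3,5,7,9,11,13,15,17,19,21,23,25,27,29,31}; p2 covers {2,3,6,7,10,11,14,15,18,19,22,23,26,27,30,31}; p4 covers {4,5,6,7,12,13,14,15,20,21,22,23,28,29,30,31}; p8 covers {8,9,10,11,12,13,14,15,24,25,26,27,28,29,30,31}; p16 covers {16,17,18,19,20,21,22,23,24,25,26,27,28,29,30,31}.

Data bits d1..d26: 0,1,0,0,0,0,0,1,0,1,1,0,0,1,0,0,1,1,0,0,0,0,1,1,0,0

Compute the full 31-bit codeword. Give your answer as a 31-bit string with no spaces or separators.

1100100100010111001001100001100

Place data at non-parity positions: p1 p2 0 p4 1 0 0 p8 0 0 0 1 0 1 1 p16 0 0 1 0 0 1 1 0 0 0 0 1 1 0 0
p1 (pos 1,3,5,7,9,11,13,15,17,19,21,23,25,27,29,31): XOR of data positions = 0⊕1⊕0⊕0⊕0⊕0⊕1⊕0⊕1⊕0⊕1⊕0⊕0⊕1⊕0 = 1
p2 (pos 2,3,6,7,10,11,14,15,18,19,22,23,26,27,30,31): XOR of data positions = 0⊕0⊕0⊕0⊕0⊕1⊕1⊕0⊕1⊕1⊕1⊕0⊕0⊕0⊕0 = 1
p4 (pos 4,5,6,7,12,13,14,15,20,21,22,23,28,29,30,31): XOR of data positions = 1⊕0⊕0⊕1⊕0⊕1⊕1⊕0⊕0⊕1⊕1⊕1⊕1⊕0⊕0 = 0
p8 (pos 8,9,10,11,12,13,14,15,24,25,26,27,28,29,30,31): XOR of data positions = 0⊕0⊕0⊕1⊕0⊕1⊕1⊕0⊕0⊕0⊕0⊕1⊕1⊕0⊕0 = 1
p16 (pos 16,17,18,19,20,21,22,23,24,25,26,27,28,29,30,31): XOR of data positions = 0⊕0⊕1⊕0⊕0⊕1⊕1⊕0⊕0⊕0⊕0⊕1⊕1⊕0⊕0 = 1
Codeword: 1100100100010111001001100001100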